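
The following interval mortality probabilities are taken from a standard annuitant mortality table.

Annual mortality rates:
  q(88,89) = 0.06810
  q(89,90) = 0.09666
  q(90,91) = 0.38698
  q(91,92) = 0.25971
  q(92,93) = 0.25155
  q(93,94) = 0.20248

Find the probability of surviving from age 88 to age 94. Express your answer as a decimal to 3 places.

The overall survival probability is (1 − 0.06810) × (1 − 0.09666) × (1 − 0.38698) × (1 − 0.25971) × (1 − 0.25155) × (1 − 0.20248).
= 0.93190 × 0.90334 × 0.61302 × 0.74029 × 0.74845 × 0.79752 = 0.228035.

0.228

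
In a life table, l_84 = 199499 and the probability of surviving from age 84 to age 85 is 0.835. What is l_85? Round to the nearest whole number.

166582

l_85 = l_84 × p = 199499 × 0.835 = 166582.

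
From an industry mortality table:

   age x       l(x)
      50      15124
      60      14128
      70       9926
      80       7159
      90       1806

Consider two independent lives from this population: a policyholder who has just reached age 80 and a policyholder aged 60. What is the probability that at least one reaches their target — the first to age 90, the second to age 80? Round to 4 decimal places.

0.6312

p₁ = l(90)/l(80) = 1806/7159 = 0.252270; p₂ = l(80)/l(60) = 7159/14128 = 0.506724.
P(at least one) = 1 − (1−p₁)(1−p₂) = 1 − 0.747730 × 0.493276 = 0.631163.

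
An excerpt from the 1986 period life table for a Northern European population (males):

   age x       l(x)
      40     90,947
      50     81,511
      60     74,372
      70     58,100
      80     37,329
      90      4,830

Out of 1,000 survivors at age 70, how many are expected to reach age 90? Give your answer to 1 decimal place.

83.1

The relevant probability is 4,830/58,100 = 0.083133.
Expected number = 1,000 × 0.083133 = 83.1.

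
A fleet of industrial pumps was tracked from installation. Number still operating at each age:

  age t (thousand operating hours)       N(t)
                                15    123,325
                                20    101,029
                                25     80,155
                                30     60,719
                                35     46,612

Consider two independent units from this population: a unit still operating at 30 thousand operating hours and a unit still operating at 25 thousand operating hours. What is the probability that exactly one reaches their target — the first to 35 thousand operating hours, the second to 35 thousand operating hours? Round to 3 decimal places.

p₁ = N(35)/N(30) = 46,612/60,719 = 0.767667; p₂ = N(35)/N(25) = 46,612/80,155 = 0.581523.
P(exactly one) = p₁(1−p₂) + (1−p₁)p₂ = 0.321251 + 0.135107 = 0.456358.

0.456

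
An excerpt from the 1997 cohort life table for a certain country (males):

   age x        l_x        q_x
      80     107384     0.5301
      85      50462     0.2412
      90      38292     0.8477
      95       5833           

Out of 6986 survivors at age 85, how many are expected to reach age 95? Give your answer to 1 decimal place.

807.5

The relevant probability is 5833/50462 = 0.115592.
Expected number = 6986 × 0.115592 = 807.5.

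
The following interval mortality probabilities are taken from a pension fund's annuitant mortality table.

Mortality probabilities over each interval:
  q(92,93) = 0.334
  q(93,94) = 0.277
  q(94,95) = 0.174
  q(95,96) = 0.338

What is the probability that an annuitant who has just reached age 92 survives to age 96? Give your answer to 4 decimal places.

P(survive 92→96) = (1 − 0.334) × (1 − 0.277) × (1 − 0.174) × (1 − 0.338).
= 0.666 × 0.723 × 0.826 × 0.662 = 0.263300.

0.2633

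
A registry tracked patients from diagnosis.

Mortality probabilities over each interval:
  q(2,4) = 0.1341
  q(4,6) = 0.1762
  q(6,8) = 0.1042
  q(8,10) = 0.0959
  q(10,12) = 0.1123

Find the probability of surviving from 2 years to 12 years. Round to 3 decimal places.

The overall survival probability is (1 − 0.1341) × (1 − 0.1762) × (1 − 0.1042) × (1 − 0.0959) × (1 − 0.1123).
= 0.8659 × 0.8238 × 0.8958 × 0.9041 × 0.8877 = 0.512842.

0.513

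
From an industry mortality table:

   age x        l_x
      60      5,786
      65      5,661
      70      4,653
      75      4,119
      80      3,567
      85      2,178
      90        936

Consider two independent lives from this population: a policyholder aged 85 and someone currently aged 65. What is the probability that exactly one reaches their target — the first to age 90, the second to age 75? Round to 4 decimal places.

0.5320

p₁ = l_90/l_85 = 936/2,178 = 0.429752; p₂ = l_75/l_65 = 4,119/5,661 = 0.727610.
P(exactly one) = p₁(1−p₂) + (1−p₁)p₂ = 0.117060 + 0.414918 = 0.531978.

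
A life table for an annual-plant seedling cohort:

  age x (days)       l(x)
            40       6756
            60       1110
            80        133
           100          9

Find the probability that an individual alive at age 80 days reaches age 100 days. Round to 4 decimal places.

0.0677

The conditional survival probability is l(100)/l(80) = 9/133 = 0.067669.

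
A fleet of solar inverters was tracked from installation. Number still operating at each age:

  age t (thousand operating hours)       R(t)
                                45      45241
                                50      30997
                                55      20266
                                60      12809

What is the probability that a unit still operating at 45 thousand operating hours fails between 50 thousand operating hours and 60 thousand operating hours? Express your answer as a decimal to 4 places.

This is the probability of reaching 50 but not 60, conditional on being operational at 45: (R(50) − R(60)) / R(45).
= (30997 − 12809) / 45241 = 18188 / 45241 = 0.402025.

0.4020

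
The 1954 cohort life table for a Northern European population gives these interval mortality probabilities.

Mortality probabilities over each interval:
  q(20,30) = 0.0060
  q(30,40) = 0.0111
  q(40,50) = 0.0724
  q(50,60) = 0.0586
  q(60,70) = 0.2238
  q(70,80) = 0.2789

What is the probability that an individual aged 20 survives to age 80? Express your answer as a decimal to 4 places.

0.4804

The overall survival probability is (1 − 0.0060) × (1 − 0.0111) × (1 − 0.0724) × (1 − 0.0586) × (1 − 0.2238) × (1 − 0.2789).
= 0.9940 × 0.9889 × 0.9276 × 0.9414 × 0.7762 × 0.7211 = 0.480444.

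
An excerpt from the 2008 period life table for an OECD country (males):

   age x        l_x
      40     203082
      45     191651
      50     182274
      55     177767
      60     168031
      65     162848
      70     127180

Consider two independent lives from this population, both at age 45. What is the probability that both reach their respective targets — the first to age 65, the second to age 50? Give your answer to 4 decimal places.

p₁ = l_65/l_45 = 162848/191651 = 0.849711; p₂ = l_50/l_45 = 182274/191651 = 0.951073.
P(both) = p₁ × p₂ = 0.849711 × 0.951073 = 0.808137.

0.8081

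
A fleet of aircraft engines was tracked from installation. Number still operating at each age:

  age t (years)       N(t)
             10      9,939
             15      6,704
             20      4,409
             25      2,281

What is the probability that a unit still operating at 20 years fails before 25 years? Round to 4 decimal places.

0.4826

P(fail before 25 | operational at 20) = 1 − N(25)/N(20) = 1 − 2,281/4,409 = (2,128)/4,409 = 0.482649.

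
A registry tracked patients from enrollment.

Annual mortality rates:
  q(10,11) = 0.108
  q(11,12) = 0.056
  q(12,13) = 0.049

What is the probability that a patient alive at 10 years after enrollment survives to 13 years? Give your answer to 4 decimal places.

0.8008

Chaining the interval survival probabilities: (1 − 0.108) × (1 − 0.056) × (1 − 0.049).
= 0.892 × 0.944 × 0.951 = 0.800788.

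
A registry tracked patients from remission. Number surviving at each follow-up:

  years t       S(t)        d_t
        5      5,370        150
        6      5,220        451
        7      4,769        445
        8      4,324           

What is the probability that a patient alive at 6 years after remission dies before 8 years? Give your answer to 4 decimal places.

P(die before 8 | alive at 6) = 1 − S(8)/S(6) = 1 − 4,324/5,220 = (896)/5,220 = 0.171648.

0.1716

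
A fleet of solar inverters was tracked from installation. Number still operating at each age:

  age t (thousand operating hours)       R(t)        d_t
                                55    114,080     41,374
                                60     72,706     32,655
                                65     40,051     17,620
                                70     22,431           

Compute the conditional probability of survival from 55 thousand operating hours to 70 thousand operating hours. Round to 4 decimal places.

The conditional survival probability is R(70)/R(55) = 22,431/114,080 = 0.196625.

0.1966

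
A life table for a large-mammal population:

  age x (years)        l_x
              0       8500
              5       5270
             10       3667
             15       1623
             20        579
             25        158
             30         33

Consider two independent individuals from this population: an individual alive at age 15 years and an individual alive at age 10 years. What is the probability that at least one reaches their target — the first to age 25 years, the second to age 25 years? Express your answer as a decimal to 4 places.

0.1362

p₁ = l_25/l_15 = 158/1623 = 0.097351; p₂ = l_25/l_10 = 158/3667 = 0.043087.
P(at least one) = 1 − (1−p₁)(1−p₂) = 1 − 0.902649 × 0.956913 = 0.136243.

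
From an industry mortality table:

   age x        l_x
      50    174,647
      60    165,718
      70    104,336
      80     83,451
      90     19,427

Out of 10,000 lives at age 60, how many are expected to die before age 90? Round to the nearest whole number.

8828

The relevant probability is 1 − 19,427/165,718 = 0.882771.
Expected number = 10,000 × 0.882771 = 8828.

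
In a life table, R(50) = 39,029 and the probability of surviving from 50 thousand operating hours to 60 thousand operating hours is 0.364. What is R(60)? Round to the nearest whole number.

14207

R(60) = R(50) × p = 39,029 × 0.364 = 14207.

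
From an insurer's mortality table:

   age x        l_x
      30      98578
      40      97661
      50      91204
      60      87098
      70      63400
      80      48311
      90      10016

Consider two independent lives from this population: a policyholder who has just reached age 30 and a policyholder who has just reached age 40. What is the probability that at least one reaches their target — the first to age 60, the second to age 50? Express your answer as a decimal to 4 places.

0.9923

p₁ = l_60/l_30 = 87098/98578 = 0.883544; p₂ = l_50/l_40 = 91204/97661 = 0.933884.
P(at least one) = 1 − (1−p₁)(1−p₂) = 1 − 0.116456 × 0.066116 = 0.992300.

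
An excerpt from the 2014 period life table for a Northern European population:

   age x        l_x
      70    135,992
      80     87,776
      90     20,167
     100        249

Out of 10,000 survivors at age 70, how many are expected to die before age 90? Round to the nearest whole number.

The relevant probability is 1 − 20,167/135,992 = 0.851705.
Expected number = 10,000 × 0.851705 = 8517.

8517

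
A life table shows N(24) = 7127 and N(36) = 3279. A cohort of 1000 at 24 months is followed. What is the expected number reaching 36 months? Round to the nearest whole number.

The relevant probability is 3279/7127 = 0.460081.
Expected number = 1000 × 0.460081 = 460.

460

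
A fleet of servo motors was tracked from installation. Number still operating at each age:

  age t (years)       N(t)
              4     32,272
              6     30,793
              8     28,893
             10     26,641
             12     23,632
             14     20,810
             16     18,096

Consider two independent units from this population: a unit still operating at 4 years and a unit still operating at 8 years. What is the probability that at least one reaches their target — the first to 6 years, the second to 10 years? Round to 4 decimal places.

p₁ = N(6)/N(4) = 30,793/32,272 = 0.954171; p₂ = N(10)/N(8) = 26,641/28,893 = 0.922057.
P(at least one) = 1 − (1−p₁)(1−p₂) = 1 − 0.045829 × 0.077943 = 0.996428.

0.9964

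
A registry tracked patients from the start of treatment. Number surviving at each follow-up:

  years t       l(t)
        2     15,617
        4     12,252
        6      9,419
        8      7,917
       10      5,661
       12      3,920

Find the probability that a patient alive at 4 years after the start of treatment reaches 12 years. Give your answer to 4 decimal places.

The conditional survival probability is l(12)/l(4) = 3,920/12,252 = 0.319948.

0.3199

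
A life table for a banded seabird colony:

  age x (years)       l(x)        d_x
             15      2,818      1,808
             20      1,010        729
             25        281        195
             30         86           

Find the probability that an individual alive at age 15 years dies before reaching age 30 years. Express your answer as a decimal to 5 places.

0.96948

P(die before 30 | alive at 15) = 1 − l(30)/l(15) = 1 − 86/2,818 = (2,732)/2,818 = 0.969482.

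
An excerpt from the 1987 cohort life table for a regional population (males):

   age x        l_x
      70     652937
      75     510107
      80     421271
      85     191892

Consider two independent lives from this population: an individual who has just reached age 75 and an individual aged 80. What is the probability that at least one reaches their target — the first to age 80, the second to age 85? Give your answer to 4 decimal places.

p₁ = l_80/l_75 = 421271/510107 = 0.825848; p₂ = l_85/l_80 = 191892/421271 = 0.455507.
P(at least one) = 1 − (1−p₁)(1−p₂) = 1 − 0.174152 × 0.544493 = 0.905175.

0.9052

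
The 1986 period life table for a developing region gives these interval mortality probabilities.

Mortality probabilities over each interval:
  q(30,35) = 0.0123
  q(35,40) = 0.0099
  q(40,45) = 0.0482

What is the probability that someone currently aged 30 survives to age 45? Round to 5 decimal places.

0.93079

Chaining the interval survival probabilities: (1 − 0.0123) × (1 − 0.0099) × (1 − 0.0482).
= 0.9877 × 0.9901 × 0.9518 = 0.930786.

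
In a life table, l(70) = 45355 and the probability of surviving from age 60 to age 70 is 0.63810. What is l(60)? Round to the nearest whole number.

71078

l(60) = l(70) / p = 45355 / 0.63810 = 71078.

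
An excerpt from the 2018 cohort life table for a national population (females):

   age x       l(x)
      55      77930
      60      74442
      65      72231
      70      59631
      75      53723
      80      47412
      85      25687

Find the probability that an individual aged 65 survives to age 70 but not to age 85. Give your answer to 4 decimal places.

This is the probability of reaching 70 but not 85, conditional on being alive at 65: (l(70) − l(85)) / l(65).
= (59631 − 25687) / 72231 = 33944 / 72231 = 0.469937.

0.4699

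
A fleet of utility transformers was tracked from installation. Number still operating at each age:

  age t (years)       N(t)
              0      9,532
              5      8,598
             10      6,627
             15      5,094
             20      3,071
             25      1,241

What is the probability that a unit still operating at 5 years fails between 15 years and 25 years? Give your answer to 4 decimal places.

This is the probability of reaching 15 but not 25, conditional on being operational at 5: (N(15) − N(25)) / N(5).
= (5,094 − 1,241) / 8,598 = 3,853 / 8,598 = 0.448127.

0.4481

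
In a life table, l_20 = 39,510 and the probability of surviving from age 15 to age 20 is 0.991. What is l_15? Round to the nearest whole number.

l_15 = l_20 / p = 39,510 / 0.991 = 39869.

39869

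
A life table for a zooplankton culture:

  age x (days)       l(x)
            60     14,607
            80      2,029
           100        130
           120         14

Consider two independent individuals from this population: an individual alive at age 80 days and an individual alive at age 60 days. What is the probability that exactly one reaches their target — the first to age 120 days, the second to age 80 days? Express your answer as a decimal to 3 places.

p₁ = l(120)/l(80) = 14/2,029 = 0.006900; p₂ = l(80)/l(60) = 2,029/14,607 = 0.138906.
P(exactly one) = p₁(1−p₂) + (1−p₁)p₂ = 0.005942 + 0.137948 = 0.143889.

0.144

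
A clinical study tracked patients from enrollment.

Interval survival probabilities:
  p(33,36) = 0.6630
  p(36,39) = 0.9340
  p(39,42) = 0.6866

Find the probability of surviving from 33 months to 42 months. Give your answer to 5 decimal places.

Survival from 33 to 42 is the product of surviving each interval: 0.6630 × 0.9340 × 0.6866.
= 0.425172.

0.42517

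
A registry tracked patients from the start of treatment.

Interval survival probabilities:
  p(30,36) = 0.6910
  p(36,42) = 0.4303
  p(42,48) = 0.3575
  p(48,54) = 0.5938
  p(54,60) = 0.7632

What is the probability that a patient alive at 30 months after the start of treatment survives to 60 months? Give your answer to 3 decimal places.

Survival from 30 to 60 is the product of surviving each interval: 0.6910 × 0.4303 × 0.3575 × 0.5938 × 0.7632.
= 0.048173.

0.048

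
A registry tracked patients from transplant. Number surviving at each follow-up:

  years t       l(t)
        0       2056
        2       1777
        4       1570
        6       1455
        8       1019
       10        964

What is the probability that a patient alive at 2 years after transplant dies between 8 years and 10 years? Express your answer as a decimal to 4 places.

0.0310

This is the probability of reaching 8 but not 10, conditional on being alive at 2: (l(8) − l(10)) / l(2).
= (1019 − 964) / 1777 = 55 / 1777 = 0.030951.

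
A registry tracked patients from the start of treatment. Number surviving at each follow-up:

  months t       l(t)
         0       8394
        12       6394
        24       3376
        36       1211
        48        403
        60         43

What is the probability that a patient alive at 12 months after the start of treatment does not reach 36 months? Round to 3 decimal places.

0.811

P(die before 36 | alive at 12) = 1 − l(36)/l(12) = 1 − 1211/6394 = (5183)/6394 = 0.810604.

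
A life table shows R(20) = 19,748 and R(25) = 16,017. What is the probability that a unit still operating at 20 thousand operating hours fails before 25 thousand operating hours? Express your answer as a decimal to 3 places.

0.189

P(fail before 25 | operational at 20) = 1 − R(25)/R(20) = 1 − 16,017/19,748 = (3,731)/19,748 = 0.188931.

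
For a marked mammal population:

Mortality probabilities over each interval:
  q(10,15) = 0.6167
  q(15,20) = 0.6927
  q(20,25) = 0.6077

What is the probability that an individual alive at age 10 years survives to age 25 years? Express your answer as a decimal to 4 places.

0.0462

The overall survival probability is (1 − 0.6167) × (1 − 0.6927) × (1 − 0.6077).
= 0.3833 × 0.3073 × 0.3923 = 0.046208.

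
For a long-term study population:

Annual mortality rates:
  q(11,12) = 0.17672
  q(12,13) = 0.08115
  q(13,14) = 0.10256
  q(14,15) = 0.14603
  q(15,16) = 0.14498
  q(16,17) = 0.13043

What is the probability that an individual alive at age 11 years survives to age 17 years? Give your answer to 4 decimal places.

Survival from 11 to 17 is the product of surviving each interval: (1 − 0.17672) × (1 − 0.08115) × (1 − 0.10256) × (1 − 0.14603) × (1 − 0.14498) × (1 − 0.13043).
= 0.82328 × 0.91885 × 0.89744 × 0.85397 × 0.85502 × 0.86957 = 0.431043.

0.4310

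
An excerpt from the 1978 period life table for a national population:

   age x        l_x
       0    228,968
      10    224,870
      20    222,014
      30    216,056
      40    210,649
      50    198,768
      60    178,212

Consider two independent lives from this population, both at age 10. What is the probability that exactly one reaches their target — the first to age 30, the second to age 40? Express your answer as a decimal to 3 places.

p₁ = l_30/l_10 = 216,056/224,870 = 0.960804; p₂ = l_40/l_10 = 210,649/224,870 = 0.936759.
P(exactly one) = p₁(1−p₂) + (1−p₁)p₂ = 0.060762 + 0.036717 = 0.097479.

0.097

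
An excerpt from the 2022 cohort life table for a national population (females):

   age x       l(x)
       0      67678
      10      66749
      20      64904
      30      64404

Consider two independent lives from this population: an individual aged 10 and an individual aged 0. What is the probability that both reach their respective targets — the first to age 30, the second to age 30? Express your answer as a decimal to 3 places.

p₁ = l(30)/l(10) = 64404/66749 = 0.964868; p₂ = l(30)/l(0) = 64404/67678 = 0.951624.
P(both) = p₁ × p₂ = 0.964868 × 0.951624 = 0.918192.

0.918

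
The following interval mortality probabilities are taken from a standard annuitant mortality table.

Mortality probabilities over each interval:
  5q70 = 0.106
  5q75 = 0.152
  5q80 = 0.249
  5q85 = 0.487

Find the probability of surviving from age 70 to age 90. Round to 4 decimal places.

0.2921

Survival from 70 to 90 is the product of surviving each interval: (1 − 0.106) × (1 − 0.152) × (1 − 0.249) × (1 − 0.487).
= 0.894 × 0.848 × 0.751 × 0.513 = 0.292073.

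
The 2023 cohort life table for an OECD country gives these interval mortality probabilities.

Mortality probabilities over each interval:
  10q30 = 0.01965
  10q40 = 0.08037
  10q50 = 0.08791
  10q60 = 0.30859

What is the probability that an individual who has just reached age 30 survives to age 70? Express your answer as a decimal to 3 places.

0.569

The overall survival probability is (1 − 0.01965) × (1 − 0.08037) × (1 − 0.08791) × (1 − 0.30859).
= 0.98035 × 0.91963 × 0.91209 × 0.69141 = 0.568549.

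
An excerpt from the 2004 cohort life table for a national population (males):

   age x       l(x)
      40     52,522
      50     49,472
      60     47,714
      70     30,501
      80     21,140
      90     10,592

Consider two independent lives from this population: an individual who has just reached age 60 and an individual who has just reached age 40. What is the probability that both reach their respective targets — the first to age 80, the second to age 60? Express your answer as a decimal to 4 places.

p₁ = l(80)/l(60) = 21,140/47,714 = 0.443057; p₂ = l(60)/l(40) = 47,714/52,522 = 0.908457.
P(both) = p₁ × p₂ = 0.443057 × 0.908457 = 0.402498.

0.4025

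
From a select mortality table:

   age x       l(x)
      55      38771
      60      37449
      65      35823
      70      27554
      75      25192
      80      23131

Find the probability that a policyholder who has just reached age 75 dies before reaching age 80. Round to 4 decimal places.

P(die before 80 | alive at 75) = 1 − l(80)/l(75) = 1 − 23131/25192 = (2061)/25192 = 0.081812.

0.0818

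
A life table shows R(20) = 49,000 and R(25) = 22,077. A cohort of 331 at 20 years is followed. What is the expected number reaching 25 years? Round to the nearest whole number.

149

The relevant probability is 22,077/49,000 = 0.450551.
Expected number = 331 × 0.450551 = 149.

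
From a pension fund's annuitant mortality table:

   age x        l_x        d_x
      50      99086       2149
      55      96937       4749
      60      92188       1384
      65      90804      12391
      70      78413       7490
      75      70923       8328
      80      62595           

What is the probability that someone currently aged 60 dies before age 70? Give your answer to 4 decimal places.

0.1494

P(die before 70 | alive at 60) = 1 − l_70/l_60 = 1 − 78413/92188 = (13775)/92188 = 0.149423.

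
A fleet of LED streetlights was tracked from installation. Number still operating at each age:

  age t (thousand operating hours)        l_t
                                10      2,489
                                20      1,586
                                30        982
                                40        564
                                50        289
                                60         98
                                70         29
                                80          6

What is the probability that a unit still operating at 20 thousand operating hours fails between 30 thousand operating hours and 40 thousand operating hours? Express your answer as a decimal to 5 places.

0.26356

This is the probability of reaching 30 but not 40, conditional on being operational at 20: (l_30 − l_40) / l_20.
= (982 − 564) / 1,586 = 418 / 1,586 = 0.263556.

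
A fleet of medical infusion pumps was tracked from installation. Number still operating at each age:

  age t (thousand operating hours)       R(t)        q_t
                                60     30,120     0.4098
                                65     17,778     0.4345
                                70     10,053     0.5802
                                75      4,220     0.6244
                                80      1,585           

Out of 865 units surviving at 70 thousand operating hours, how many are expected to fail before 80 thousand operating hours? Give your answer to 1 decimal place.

The relevant probability is 1 − 1,585/10,053 = 0.842336.
Expected number = 865 × 0.842336 = 728.6.

728.6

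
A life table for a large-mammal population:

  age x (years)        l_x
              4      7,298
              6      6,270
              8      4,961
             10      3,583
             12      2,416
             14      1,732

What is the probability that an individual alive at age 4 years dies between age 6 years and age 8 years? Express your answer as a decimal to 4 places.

0.1794

This is the probability of reaching 6 but not 8, conditional on being alive at 4: (l_6 − l_8) / l_4.
= (6,270 − 4,961) / 7,298 = 1,309 / 7,298 = 0.179364.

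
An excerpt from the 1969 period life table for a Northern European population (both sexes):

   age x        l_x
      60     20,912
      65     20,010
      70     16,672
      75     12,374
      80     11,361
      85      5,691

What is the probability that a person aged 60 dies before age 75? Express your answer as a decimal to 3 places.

0.408

P(die before 75 | alive at 60) = 1 − l_75/l_60 = 1 − 12,374/20,912 = (8,538)/20,912 = 0.408282.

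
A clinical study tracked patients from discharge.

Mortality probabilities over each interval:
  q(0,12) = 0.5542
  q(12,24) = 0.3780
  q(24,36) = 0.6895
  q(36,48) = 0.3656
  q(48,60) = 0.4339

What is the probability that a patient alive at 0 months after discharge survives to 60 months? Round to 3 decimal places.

Survival from 0 to 60 is the product of surviving each interval: (1 − 0.5542) × (1 − 0.3780) × (1 − 0.6895) × (1 − 0.3656) × (1 − 0.4339).
= 0.4458 × 0.6220 × 0.3105 × 0.6344 × 0.5661 = 0.030921.

0.031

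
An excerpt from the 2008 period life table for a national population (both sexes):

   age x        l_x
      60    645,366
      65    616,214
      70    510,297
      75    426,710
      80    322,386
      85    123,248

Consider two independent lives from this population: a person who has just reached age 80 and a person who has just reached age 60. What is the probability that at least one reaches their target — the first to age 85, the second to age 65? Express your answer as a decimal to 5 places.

0.97210

p₁ = l_85/l_80 = 123,248/322,386 = 0.382299; p₂ = l_65/l_60 = 616,214/645,366 = 0.954829.
P(at least one) = 1 − (1−p₁)(1−p₂) = 1 − 0.617701 × 0.045171 = 0.972098.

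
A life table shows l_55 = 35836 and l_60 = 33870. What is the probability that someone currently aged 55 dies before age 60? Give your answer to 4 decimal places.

P(die before 60 | alive at 55) = 1 − l_60/l_55 = 1 − 33870/35836 = (1966)/35836 = 0.054861.

0.0549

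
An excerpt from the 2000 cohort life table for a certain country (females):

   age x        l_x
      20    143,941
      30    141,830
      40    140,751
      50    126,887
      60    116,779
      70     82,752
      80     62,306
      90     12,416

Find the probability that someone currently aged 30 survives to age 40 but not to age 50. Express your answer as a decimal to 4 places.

0.0978

We want 10|10q30 = (l_40 − l_50)/l_30.
This is the probability of reaching 40 but not 50, conditional on being alive at 30: (l_40 − l_50) / l_30.
= (140,751 − 126,887) / 141,830 = 13,864 / 141,830 = 0.097751.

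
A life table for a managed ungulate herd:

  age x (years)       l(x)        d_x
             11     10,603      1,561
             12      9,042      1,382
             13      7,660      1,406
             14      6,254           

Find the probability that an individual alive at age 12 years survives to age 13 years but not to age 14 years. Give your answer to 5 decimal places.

0.15550

This is the probability of reaching 13 but not 14, conditional on being alive at 12: (l(13) − l(14)) / l(12).
= (7,660 − 6,254) / 9,042 = 1,406 / 9,042 = 0.155497.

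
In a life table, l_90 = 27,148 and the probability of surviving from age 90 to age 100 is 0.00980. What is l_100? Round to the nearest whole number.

l_100 = l_90 × p = 27,148 × 0.00980 = 266.

266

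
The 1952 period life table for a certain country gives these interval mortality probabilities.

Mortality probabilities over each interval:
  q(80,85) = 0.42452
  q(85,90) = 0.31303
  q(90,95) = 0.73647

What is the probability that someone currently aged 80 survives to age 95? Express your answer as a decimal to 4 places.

0.1042

P(survive 80→95) = (1 − 0.42452) × (1 − 0.31303) × (1 − 0.73647).
= 0.57548 × 0.68697 × 0.26353 = 0.104183.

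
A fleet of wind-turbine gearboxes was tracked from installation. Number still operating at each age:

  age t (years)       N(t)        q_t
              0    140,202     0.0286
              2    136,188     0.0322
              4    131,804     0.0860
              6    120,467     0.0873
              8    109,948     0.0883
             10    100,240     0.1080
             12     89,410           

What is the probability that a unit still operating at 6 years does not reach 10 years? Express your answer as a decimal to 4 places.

P(fail before 10 | operational at 6) = 1 − N(10)/N(6) = 1 − 100,240/120,467 = (20,227)/120,467 = 0.167905.

0.1679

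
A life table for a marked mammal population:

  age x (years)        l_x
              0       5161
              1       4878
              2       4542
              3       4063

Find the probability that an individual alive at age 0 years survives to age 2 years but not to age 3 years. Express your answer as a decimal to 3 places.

This is the probability of reaching 2 but not 3, conditional on being alive at 0: (l_2 − l_3) / l_0.
= (4542 − 4063) / 5161 = 479 / 5161 = 0.092811.

0.093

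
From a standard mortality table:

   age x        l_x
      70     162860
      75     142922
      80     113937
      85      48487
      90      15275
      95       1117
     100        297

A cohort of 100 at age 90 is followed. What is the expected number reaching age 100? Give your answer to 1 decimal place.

The relevant probability is 297/15275 = 0.019444.
Expected number = 100 × 0.019444 = 1.9.

1.9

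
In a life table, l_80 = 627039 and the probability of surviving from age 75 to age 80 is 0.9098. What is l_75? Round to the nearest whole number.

l_75 = l_80 / p = 627039 / 0.9098 = 689205.

689205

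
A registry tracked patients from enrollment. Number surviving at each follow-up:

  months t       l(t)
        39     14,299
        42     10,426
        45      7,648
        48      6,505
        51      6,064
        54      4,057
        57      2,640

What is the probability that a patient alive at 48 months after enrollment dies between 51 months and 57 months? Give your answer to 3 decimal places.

This is the probability of reaching 51 but not 57, conditional on being alive at 48: (l(51) − l(57)) / l(48).
= (6,064 − 2,640) / 6,505 = 3,424 / 6,505 = 0.526364.

0.526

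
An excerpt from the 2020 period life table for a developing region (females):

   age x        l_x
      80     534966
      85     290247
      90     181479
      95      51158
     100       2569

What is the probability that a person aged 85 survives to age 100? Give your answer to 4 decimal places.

The conditional survival probability is l_100/l_85 = 2569/290247 = 0.008851.

0.0089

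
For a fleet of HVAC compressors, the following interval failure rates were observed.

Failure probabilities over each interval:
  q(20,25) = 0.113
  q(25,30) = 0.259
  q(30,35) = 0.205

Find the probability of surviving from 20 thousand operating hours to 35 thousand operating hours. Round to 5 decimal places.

0.52253

P(survive 20→35) = (1 − 0.113) × (1 − 0.259) × (1 − 0.205).
= 0.887 × 0.741 × 0.795 = 0.522527.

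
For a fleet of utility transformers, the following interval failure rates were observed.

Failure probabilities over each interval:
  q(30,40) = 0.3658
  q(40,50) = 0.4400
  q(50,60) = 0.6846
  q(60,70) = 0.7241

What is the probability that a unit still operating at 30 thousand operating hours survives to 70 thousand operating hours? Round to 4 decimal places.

The overall survival probability is (1 − 0.3658) × (1 − 0.4400) × (1 − 0.6846) × (1 − 0.7241).
= 0.6342 × 0.5600 × 0.3154 × 0.2759 = 0.030905.

0.0309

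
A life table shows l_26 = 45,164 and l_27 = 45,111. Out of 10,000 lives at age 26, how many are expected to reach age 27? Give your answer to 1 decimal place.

The relevant probability is 45,111/45,164 = 0.998826.
Expected number = 10,000 × 0.998826 = 9988.3.

9988.3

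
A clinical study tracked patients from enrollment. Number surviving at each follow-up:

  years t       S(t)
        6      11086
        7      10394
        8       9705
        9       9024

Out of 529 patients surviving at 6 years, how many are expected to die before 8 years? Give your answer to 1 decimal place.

The relevant probability is 1 − 9705/11086 = 0.124572.
Expected number = 529 × 0.124572 = 65.9.

65.9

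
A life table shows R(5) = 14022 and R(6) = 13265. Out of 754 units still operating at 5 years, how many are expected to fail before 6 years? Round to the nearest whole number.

41

The relevant probability is 1 − 13265/14022 = 0.053987.
Expected number = 754 × 0.053987 = 41.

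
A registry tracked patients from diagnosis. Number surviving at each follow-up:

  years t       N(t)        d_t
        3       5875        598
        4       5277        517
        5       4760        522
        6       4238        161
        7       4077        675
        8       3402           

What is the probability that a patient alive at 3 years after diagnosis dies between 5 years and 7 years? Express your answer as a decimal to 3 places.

0.116

This is the probability of reaching 5 but not 7, conditional on being alive at 3: (N(5) − N(7)) / N(3).
= (4760 − 4077) / 5875 = 683 / 5875 = 0.116255.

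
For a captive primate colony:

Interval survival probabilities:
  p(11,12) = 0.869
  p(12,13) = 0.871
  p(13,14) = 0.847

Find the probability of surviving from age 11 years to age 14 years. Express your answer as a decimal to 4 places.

0.6411

P(survive 11→14) = 0.869 × 0.871 × 0.847.
= 0.641093.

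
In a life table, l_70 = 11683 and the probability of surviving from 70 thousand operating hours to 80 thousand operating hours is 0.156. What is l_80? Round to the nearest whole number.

1823

l_80 = l_70 × p = 11683 × 0.156 = 1823.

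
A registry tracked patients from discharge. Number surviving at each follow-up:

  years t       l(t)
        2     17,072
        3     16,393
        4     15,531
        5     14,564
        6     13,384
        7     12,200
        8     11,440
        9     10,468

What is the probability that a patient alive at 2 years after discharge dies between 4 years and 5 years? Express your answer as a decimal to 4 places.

0.0566

This is the probability of reaching 4 but not 5, conditional on being alive at 2: (l(4) − l(5)) / l(2).
= (15,531 − 14,564) / 17,072 = 967 / 17,072 = 0.056642.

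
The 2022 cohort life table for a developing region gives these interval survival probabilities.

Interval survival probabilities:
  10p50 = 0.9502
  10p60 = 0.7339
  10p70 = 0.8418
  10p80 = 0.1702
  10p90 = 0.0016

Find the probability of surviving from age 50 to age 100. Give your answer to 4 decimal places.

0.0002

The overall survival probability is 0.9502 × 0.7339 × 0.8418 × 0.1702 × 0.0016.
= 0.000160.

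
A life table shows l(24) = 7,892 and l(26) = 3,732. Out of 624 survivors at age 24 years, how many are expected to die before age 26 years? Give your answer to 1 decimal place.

The relevant probability is 1 − 3,732/7,892 = 0.527116.
Expected number = 624 × 0.527116 = 328.9.

328.9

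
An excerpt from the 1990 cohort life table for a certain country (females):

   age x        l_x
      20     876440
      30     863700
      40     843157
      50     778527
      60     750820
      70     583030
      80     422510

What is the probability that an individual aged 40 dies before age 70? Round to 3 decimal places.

0.309

P(die before 70 | alive at 40) = 1 − l_70/l_40 = 1 − 583030/843157 = (260127)/843157 = 0.308515.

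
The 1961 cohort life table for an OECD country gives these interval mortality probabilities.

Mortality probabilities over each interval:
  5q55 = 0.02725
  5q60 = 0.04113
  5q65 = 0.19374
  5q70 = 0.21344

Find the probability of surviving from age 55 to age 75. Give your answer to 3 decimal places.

20p55 = (1 − 0.02725) × (1 − 0.04113) × (1 − 0.19374) × (1 − 0.21344).
= 0.97275 × 0.95887 × 0.80626 × 0.78656 = 0.591518.

0.592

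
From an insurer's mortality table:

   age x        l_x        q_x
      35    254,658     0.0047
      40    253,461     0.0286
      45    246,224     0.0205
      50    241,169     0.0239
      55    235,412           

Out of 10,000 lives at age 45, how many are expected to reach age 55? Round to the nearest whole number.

The relevant probability is 235,412/246,224 = 0.956089.
Expected number = 10,000 × 0.956089 = 9561.

9561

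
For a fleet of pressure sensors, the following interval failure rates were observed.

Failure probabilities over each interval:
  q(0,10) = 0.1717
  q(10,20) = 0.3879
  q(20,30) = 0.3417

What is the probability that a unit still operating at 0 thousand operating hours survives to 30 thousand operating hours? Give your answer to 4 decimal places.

The overall survival probability is (1 − 0.1717) × (1 − 0.3879) × (1 − 0.3417).
= 0.8283 × 0.6121 × 0.6583 = 0.333760.

0.3338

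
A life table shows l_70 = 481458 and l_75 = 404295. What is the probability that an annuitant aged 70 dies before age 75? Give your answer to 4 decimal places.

P(die before 75 | alive at 70) = 1 − l_75/l_70 = 1 − 404295/481458 = (77163)/481458 = 0.160269.

0.1603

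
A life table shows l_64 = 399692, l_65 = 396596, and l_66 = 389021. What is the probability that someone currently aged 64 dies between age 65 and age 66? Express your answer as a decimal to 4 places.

0.0190

This is the probability of reaching 65 but not 66, conditional on being alive at 64: (l_65 − l_66) / l_64.
= (396596 − 389021) / 399692 = 7575 / 399692 = 0.018952.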